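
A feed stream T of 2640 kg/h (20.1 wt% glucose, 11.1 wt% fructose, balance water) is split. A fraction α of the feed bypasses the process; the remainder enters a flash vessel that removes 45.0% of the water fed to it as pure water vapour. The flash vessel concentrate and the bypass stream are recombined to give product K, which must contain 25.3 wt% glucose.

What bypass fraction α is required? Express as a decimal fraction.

All 2640×0.201 = 530.64 kg/h of glucose reaches K, so K = 530.64/0.253 = 2097.4 kg/h and vapour = 542.61 kg/h.
The evaporator receives (1−α)·2640 of feed at 0.688 water and removes 0.450 of that water:
0.450×0.688×(1−α)×2640 = 542.61
(1−α) = 542.61/817.34 = 0.6639;  α = 0.3361.

0.336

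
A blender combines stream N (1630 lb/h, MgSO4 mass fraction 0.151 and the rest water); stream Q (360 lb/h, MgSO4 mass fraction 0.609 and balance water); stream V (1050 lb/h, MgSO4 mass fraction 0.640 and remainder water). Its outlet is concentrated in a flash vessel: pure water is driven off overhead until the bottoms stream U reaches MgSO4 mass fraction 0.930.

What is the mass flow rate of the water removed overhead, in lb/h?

1817 lb/h

MgSO4 entering = 1630×0.151 + 360×0.609 + 1050×0.640 = 1137.4 lb/h.
All MgSO4 reports to U, so U = 1137.4/0.930 = 1223 lb/h.
Total feed = 3040 lb/h; overhead = 3040 − 1223 = 1817 lb/h.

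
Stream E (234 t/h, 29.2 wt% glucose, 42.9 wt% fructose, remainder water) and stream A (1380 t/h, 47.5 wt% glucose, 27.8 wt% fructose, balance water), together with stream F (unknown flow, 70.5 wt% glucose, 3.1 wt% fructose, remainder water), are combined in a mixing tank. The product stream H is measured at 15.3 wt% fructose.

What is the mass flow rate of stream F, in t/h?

1943 t/h

Let F be the unknown flow. Total out = 1614 + F.
fructose balance: 484.03 + 0.031·F = 0.153·(1614 + F)
(0.031 − 0.153)·F = 0.153×1614 − 484.03 = -237.08
F = -237.08 / -0.122 = 1943.3 t/h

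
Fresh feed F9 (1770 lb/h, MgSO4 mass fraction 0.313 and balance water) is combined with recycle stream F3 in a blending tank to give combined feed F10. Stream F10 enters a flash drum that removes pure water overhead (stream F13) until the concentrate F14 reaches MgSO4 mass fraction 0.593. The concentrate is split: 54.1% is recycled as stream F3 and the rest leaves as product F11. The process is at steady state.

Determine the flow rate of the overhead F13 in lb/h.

Overall MgSO4 balance (none leaves overhead): MgSO4 in fresh feed = MgSO4 in product, i.e. 1770×0.313 = (1−0.541)·F14·0.593.
F14 = 554.01/(0.593×0.459) = 2035.4 lb/h.
Recycle F3 = 0.541×2035.4 = 1101.2 lb/h.
Combined feed F10 = 1770 + 1101.2 = 2871.2 lb/h.
Overhead F13 = F10 − F14 = 2871.2 − 2035.4 = 835.75 lb/h.

835.8 lb/h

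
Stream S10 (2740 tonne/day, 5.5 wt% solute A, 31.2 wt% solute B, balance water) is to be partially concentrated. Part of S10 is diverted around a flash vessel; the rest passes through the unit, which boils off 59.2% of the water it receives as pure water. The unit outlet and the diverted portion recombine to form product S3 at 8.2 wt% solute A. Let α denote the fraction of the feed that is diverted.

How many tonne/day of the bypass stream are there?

All 2740×0.055 = 150.7 tonne/day of solute A reaches S3, so S3 = 150.7/0.082 = 1837.8 tonne/day and vapour = 902.2 tonne/day.
The evaporator receives (1−α)·2740 of feed at 0.633 water and removes 0.592 of that water:
0.592×0.633×(1−α)×2740 = 902.2
(1−α) = 902.2/1026.8 = 0.8787;  α = 0.1213.
Bypass flow = 0.1213×2740 = 332.45 tonne/day.

332.5 tonne/day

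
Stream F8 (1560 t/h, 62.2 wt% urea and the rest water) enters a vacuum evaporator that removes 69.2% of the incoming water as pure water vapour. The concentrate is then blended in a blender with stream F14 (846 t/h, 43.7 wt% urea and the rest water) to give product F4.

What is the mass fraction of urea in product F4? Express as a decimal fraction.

0.671

Vapour removed = 0.692×0.378×1560 = 408.06 t/h; concentrate = 1151.9 t/h.
urea reaching the mixer = 970.32 (from concentrate) + 846×0.437 = 1340 t/h.
Product flow = 1151.9 + 846 = 1997.9 t/h; urea fraction = 0.671.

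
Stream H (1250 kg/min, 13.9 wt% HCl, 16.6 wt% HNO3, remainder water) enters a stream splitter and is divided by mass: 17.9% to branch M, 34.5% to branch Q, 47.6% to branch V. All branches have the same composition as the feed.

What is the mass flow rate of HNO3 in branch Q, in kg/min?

Branch Q total = 0.345×1250 = 431.25 kg/min.
HNO3 in Q = 0.166×431.25 = 71.587 kg/min.

71.59 kg/min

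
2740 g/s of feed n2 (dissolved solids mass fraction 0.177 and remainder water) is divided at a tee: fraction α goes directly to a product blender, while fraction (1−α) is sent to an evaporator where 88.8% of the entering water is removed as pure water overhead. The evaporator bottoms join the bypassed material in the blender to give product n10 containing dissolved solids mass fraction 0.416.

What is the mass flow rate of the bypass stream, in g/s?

All 2740×0.177 = 484.98 g/s of dissolved solids reaches n10, so n10 = 484.98/0.416 = 1165.8 g/s and vapour = 1574.2 g/s.
The evaporator receives (1−α)·2740 of feed at 0.823 water and removes 0.888 of that water:
0.888×0.823×(1−α)×2740 = 1574.2
(1−α) = 1574.2/2002.5 = 0.7861;  α = 0.2139.
Bypass flow = 0.2139×2740 = 586.02 g/s.

586 g/s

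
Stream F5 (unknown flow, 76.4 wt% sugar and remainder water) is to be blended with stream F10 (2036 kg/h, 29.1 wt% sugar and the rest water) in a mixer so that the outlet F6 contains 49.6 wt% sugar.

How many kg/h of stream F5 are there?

1557 kg/h

Let F5 be the unknown flow. Total out = 2036 + F5.
sugar balance: 592.48 + 0.764·F5 = 0.496·(2036 + F5)
(0.764 − 0.496)·F5 = 0.496×2036 − 592.48 = 417.38
F5 = 417.38 / 0.268 = 1557.4 kg/h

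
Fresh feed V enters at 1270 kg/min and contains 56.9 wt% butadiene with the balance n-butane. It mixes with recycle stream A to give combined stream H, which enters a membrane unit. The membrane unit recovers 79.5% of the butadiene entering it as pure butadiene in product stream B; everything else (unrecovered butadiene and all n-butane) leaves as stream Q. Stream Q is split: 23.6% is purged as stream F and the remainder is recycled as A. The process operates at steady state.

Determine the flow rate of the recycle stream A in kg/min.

n-butane enters only via V and leaves only via the purge: 1270×0.431 = 0.236×(n-butane in Q), and the membrane unit passes all n-butane, so n-butane in H = n-butane in Q = 2319.4 kg/min.
butadiene in H: m_A = 1270×0.569 + (1−0.236)·(1−0.795)·m_A, so m_A = 722.63/0.8434 = 856.83 kg/min.
Q = (1−0.795)×856.83 + 2319.4 = 2495 kg/min.
Recycle A = (1−0.236)×2495 = 1906.2 kg/min.

1906 kg/min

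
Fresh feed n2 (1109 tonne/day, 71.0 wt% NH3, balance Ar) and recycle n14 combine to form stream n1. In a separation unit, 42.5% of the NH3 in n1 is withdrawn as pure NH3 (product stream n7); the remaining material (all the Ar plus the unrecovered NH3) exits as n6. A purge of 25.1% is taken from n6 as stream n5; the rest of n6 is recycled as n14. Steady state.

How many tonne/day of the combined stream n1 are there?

Ar enters only via n2 and leaves only via the purge: 1109×0.290 = 0.251×(Ar in n6), and the separation unit passes all Ar, so Ar in n1 = Ar in n6 = 1281.3 tonne/day.
NH3 in n1: m_A = 1109×0.710 + (1−0.251)·(1−0.425)·m_A, so m_A = 787.39/0.5693 = 1383 tonne/day.
n1 = 1383 + 1281.3 = 2664.3 tonne/day.

2664 tonne/day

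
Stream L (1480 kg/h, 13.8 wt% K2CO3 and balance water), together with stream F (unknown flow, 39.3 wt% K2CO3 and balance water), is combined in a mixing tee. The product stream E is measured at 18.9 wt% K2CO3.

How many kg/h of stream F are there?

370 kg/h

Let F be the unknown flow. Total out = 1480 + F.
K2CO3 balance: 204.24 + 0.393·F = 0.189·(1480 + F)
(0.393 − 0.189)·F = 0.189×1480 − 204.24 = 75.48
F = 75.48 / 0.204 = 370 kg/h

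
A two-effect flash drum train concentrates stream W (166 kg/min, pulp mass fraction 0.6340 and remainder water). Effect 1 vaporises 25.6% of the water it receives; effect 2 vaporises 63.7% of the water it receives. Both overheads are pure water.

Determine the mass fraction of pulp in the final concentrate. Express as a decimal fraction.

water in feed = 166×0.366 = 60.756 kg/min.
After stage 1: water left = (1−0.256)×60.756 = 45.202; stream total = 150.45 kg/min.
After stage 2: water left = (1−0.637)×45.202 = 16.408; final concentrate = 121.65 kg/min.
pulp fraction = 105.24/121.65 = 0.8651.

0.8651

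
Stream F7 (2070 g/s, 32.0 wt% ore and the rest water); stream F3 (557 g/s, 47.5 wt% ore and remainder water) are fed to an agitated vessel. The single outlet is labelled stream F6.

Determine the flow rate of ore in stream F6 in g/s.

ore out = ore in = 2070×0.320 + 557×0.475 = 926.97 g/s.

927 g/s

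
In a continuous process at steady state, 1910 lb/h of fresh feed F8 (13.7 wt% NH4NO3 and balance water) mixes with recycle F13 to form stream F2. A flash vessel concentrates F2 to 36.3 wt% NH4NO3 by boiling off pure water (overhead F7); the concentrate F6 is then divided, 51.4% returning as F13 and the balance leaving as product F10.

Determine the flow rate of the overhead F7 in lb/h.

Overall NH4NO3 balance (none leaves overhead): NH4NO3 in fresh feed = NH4NO3 in product, i.e. 1910×0.137 = (1−0.514)·F6·0.363.
F6 = 261.67/(0.363×0.486) = 1483.2 lb/h.
Recycle F13 = 0.514×1483.2 = 762.38 lb/h.
Combined feed F2 = 1910 + 762.38 = 2672.4 lb/h.
Overhead F7 = F2 − F6 = 2672.4 − 1483.2 = 1189.1 lb/h.

1189 lb/h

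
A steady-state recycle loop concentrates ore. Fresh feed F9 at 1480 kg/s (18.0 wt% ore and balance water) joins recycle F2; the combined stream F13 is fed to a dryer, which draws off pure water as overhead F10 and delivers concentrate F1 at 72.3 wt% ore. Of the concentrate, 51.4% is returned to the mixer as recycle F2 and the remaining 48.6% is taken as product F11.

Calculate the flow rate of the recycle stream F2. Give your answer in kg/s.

389.7 kg/s

Overall ore balance (none leaves overhead): ore in fresh feed = ore in product, i.e. 1480×0.180 = (1−0.514)·F1·0.723.
F1 = 266.4/(0.723×0.486) = 758.16 kg/s.
Recycle F2 = 0.514×758.16 = 389.69 kg/s.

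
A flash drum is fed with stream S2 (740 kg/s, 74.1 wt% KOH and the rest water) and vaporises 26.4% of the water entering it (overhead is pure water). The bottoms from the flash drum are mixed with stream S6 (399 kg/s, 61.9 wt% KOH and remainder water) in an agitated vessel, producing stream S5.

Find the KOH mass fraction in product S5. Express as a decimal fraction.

Vapour removed = 0.264×0.259×740 = 50.598 kg/s; concentrate = 689.4 kg/s.
KOH reaching the mixer = 548.34 (from concentrate) + 399×0.619 = 795.32 kg/s.
Product flow = 689.4 + 399 = 1088.4 kg/s; KOH fraction = 0.731.

0.731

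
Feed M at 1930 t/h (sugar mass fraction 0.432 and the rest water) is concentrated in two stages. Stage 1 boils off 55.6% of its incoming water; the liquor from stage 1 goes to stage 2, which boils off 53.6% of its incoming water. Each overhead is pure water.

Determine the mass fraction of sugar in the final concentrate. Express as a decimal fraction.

water in feed = 1930×0.568 = 1096.2 t/h.
After stage 1: water left = (1−0.556)×1096.2 = 486.73; stream total = 1320.5 t/h.
After stage 2: water left = (1−0.536)×486.73 = 225.84; final concentrate = 1059.6 t/h.
sugar fraction = 833.76/1059.6 = 0.787.

0.787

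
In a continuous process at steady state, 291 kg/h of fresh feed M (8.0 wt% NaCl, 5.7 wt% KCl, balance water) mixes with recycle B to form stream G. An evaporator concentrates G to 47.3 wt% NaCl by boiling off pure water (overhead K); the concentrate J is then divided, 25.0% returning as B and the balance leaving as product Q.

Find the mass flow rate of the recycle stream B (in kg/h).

Overall NaCl balance (none leaves overhead): NaCl in fresh feed = NaCl in product, i.e. 291×0.080 = (1−0.250)·J·0.473.
J = 23.28/(0.473×0.750) = 65.624 kg/h.
Recycle B = 0.250×65.624 = 16.406 kg/h.

16.41 kg/h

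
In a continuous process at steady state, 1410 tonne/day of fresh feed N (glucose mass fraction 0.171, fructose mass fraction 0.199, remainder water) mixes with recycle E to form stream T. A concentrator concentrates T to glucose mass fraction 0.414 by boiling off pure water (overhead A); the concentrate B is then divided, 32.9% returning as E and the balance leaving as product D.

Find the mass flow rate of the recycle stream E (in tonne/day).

285.6 tonne/day

Overall glucose balance (none leaves overhead): glucose in fresh feed = glucose in product, i.e. 1410×0.171 = (1−0.329)·B·0.414.
B = 241.11/(0.414×0.671) = 867.95 tonne/day.
Recycle E = 0.329×867.95 = 285.55 tonne/day.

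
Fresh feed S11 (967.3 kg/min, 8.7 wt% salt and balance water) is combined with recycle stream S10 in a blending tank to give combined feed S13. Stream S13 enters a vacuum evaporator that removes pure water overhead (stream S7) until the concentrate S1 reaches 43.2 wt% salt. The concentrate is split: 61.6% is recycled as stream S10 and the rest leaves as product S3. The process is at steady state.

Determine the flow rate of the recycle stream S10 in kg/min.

312.5 kg/min

Overall salt balance (none leaves overhead): salt in fresh feed = salt in product, i.e. 967.3×0.087 = (1−0.616)·S1·0.432.
S1 = 84.155/(0.432×0.384) = 507.3 kg/min.
Recycle S10 = 0.616×507.3 = 312.5 kg/min.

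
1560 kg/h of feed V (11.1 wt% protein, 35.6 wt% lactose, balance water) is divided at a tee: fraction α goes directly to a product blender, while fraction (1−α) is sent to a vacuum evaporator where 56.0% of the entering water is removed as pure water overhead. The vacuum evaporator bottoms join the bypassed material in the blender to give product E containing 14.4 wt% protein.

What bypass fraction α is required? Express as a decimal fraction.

0.232

All 1560×0.111 = 173.16 kg/h of protein reaches E, so E = 173.16/0.144 = 1202.5 kg/h and vapour = 357.5 kg/h.
The evaporator receives (1−α)·1560 of feed at 0.533 water and removes 0.560 of that water:
0.560×0.533×(1−α)×1560 = 357.5
(1−α) = 357.5/465.63 = 0.7678;  α = 0.2322.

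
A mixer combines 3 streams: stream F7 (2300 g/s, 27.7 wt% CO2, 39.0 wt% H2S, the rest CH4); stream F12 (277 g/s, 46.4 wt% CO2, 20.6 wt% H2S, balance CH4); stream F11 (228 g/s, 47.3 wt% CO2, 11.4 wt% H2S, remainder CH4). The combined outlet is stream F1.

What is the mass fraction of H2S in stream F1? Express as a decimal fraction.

0.349

Total flow out = 2300 + 277 + 228 = 2805 g/s.
H2S in = 2300×0.390 + 277×0.206 + 228×0.114 = 980.05 g/s.
H2S mass fraction in F1 = 980.05/2805 = 0.349.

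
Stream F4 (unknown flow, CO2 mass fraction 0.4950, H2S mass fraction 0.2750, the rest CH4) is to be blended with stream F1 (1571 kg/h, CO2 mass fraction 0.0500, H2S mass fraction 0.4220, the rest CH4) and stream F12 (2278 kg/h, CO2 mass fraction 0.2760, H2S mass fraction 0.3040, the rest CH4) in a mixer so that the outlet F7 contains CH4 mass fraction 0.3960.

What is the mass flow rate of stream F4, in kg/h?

1579 kg/h

Let F4 be the unknown flow. Total out = 3849 + F4.
CH4 balance: 1786.2 + 0.230·F4 = 0.396·(3849 + F4)
(0.230 − 0.396)·F4 = 0.396×3849 − 1786.2 = -262.04
F4 = -262.04 / -0.166 = 1578.6 kg/h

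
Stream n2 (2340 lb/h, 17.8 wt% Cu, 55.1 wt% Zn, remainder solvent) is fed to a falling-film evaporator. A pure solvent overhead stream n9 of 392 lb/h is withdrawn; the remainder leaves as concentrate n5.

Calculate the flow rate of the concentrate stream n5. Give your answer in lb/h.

Concentrate = 2340 − 392 = 1948 lb/h.

1948 lb/h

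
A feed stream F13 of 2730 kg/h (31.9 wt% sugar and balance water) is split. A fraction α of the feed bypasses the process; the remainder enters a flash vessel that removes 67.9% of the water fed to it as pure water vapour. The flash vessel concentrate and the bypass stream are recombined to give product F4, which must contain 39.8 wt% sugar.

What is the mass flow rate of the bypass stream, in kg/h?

1558 kg/h

All 2730×0.319 = 870.87 kg/h of sugar reaches F4, so F4 = 870.87/0.398 = 2188.1 kg/h and vapour = 541.88 kg/h.
The evaporator receives (1−α)·2730 of feed at 0.681 water and removes 0.679 of that water:
0.679×0.681×(1−α)×2730 = 541.88
(1−α) = 541.88/1262.3 = 0.4293;  α = 0.5707.
Bypass flow = 0.5707×2730 = 1558.1 kg/h.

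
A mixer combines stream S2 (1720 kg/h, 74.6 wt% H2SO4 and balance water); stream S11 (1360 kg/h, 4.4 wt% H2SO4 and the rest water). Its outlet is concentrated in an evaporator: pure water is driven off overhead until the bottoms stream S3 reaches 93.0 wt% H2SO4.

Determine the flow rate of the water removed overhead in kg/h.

1636 kg/h

H2SO4 entering = 1720×0.746 + 1360×0.044 = 1343 kg/h.
All H2SO4 reports to S3, so S3 = 1343/0.930 = 1444 kg/h.
Total feed = 3080 kg/h; overhead = 3080 − 1444 = 1636 kg/h.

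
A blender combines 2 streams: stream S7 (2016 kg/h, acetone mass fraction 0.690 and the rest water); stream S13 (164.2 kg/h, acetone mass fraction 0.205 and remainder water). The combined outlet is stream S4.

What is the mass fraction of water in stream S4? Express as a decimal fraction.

0.347

Total flow out = 2016 + 164.2 = 2180.2 kg/h.
water in = 2016×0.310 + 164.2×0.795 = 755.5 kg/h.
water mass fraction in S4 = 755.5/2180.2 = 0.347.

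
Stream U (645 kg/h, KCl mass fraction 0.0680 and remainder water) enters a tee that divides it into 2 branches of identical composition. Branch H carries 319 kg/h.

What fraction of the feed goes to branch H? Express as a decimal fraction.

0.495

Fraction to H = 319/645 = 0.4946.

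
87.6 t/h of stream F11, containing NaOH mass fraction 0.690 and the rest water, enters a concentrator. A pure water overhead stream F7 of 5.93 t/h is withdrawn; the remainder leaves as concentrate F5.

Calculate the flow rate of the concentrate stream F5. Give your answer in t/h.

Concentrate = 87.6 − 5.93 = 81.67 t/h.

81.67 t/h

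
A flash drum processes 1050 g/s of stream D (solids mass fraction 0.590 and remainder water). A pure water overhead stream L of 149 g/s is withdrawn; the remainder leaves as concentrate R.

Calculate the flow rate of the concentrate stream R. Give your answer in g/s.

Concentrate = 1050 − 149 = 901 g/s.

901 g/s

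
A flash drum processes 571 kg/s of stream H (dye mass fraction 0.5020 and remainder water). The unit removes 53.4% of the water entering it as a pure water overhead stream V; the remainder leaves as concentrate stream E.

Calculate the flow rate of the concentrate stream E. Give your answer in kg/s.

water entering = 571×0.498 = 284.36 kg/s; overhead removed = 0.534×284.36 = 151.85 kg/s.
Concentrate = 571 − 151.85 = 419.15 kg/s.

419.2 kg/s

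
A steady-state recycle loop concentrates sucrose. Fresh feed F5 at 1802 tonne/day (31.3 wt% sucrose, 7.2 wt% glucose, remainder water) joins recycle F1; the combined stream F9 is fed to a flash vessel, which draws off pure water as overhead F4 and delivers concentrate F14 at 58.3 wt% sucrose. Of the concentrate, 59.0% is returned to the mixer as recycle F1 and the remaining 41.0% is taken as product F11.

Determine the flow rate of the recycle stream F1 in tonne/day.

1392 tonne/day

Overall sucrose balance (none leaves overhead): sucrose in fresh feed = sucrose in product, i.e. 1802×0.313 = (1−0.590)·F14·0.583.
F14 = 564.03/(0.583×0.410) = 2359.6 tonne/day.
Recycle F1 = 0.590×2359.6 = 1392.2 tonne/day.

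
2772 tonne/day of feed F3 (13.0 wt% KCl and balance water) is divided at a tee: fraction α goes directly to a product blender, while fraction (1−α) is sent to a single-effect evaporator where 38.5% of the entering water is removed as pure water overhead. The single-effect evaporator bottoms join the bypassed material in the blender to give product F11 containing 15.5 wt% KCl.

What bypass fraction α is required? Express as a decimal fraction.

All 2772×0.130 = 360.36 tonne/day of KCl reaches F11, so F11 = 360.36/0.155 = 2324.9 tonne/day and vapour = 447.1 tonne/day.
The evaporator receives (1−α)·2772 of feed at 0.870 water and removes 0.385 of that water:
0.385×0.870×(1−α)×2772 = 447.1
(1−α) = 447.1/928.48 = 0.4815;  α = 0.5185.

0.518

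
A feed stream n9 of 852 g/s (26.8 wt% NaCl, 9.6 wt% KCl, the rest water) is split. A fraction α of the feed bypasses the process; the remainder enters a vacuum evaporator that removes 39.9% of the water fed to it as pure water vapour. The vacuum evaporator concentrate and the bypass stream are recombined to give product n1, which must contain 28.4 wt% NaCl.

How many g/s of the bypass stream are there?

662.8 g/s

All 852×0.268 = 228.34 g/s of NaCl reaches n1, so n1 = 228.34/0.284 = 804 g/s and vapour = 48 g/s.
The evaporator receives (1−α)·852 of feed at 0.636 water and removes 0.399 of that water:
0.399×0.636×(1−α)×852 = 48
(1−α) = 48/216.21 = 0.2220;  α = 0.7780.
Bypass flow = 0.7780×852 = 662.85 g/s.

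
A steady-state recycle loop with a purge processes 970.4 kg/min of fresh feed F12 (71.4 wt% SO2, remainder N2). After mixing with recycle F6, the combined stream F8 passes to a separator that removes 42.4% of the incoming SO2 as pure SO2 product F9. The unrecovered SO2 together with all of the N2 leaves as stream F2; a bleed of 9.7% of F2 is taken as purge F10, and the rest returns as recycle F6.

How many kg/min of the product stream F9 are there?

SO2 in F8: m_A = 970.4×0.714 + (1−0.097)·(1−0.424)·m_A, so m_A = 692.87/0.4799 = 1443.9 kg/min.
Product F9 = 0.424×1443.9 = 612.19 kg/min.

612.2 kg/min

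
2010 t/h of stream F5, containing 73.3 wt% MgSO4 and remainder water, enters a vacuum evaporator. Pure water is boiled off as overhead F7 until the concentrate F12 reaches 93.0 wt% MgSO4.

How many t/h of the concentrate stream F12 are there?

1584 t/h

MgSO4 is conserved: 2010×0.733 = 1473.3 t/h all reports to the concentrate.
Concentrate = 1473.3/(target fraction) = 1584.2 t/h.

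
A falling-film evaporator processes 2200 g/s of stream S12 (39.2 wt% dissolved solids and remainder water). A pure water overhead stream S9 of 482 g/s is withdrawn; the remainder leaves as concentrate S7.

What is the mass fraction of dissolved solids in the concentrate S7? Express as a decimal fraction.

0.502

dissolved solids is not removed: 2200×0.392 = 862.4 g/s of dissolved solids enters S7.
Concentrate = 2200 − 482 = 1718 g/s.
Mass fraction = 862.4/1718 = 0.502.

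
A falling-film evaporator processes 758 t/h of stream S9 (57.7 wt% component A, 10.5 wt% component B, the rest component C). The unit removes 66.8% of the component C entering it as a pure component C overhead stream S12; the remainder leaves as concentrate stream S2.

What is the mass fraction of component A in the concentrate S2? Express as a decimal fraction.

component A is not removed: 758×0.577 = 437.37 t/h of component A enters S2.
component C entering = 758×0.318 = 241.04 t/h; overhead removed = 0.668×241.04 = 161.02 t/h.
Concentrate = 758 − 161.02 = 596.98 t/h.
Mass fraction = 437.37/596.98 = 0.7326.

0.7326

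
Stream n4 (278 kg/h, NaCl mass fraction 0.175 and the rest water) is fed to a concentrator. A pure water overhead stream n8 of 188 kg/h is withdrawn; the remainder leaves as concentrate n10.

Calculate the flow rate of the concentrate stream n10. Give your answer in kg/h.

90 kg/h

Concentrate = 278 − 188 = 90 kg/h.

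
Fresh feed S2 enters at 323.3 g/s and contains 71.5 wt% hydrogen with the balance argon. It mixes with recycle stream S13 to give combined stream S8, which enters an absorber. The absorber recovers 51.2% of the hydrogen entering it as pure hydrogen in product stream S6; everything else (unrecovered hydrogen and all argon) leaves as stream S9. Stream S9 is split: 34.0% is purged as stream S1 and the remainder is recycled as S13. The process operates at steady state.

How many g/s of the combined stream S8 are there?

argon enters only via S2 and leaves only via the purge: 323.3×0.285 = 0.340×(argon in S9), and the absorber passes all argon, so argon in S8 = argon in S9 = 271 g/s.
hydrogen in S8: m_A = 323.3×0.715 + (1−0.340)·(1−0.512)·m_A, so m_A = 231.16/0.6779 = 340.98 g/s.
S8 = 340.98 + 271 = 611.98 g/s.

612 g/s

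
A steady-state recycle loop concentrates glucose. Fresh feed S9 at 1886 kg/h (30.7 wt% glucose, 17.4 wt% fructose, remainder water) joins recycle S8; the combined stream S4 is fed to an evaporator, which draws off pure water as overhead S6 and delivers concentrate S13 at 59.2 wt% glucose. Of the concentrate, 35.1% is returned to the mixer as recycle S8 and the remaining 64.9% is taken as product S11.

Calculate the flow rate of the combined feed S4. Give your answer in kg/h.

2415 kg/h

Overall glucose balance (none leaves overhead): glucose in fresh feed = glucose in product, i.e. 1886×0.307 = (1−0.351)·S13·0.592.
S13 = 579/(0.592×0.649) = 1507 kg/h.
Recycle S8 = 0.351×1507 = 528.96 kg/h.
Combined feed S4 = 1886 + 528.96 = 2415 kg/h.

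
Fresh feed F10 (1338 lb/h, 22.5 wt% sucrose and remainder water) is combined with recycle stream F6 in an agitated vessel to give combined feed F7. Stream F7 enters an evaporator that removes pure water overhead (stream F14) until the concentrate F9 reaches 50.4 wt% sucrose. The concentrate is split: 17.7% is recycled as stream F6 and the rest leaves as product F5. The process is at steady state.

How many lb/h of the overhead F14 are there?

Overall sucrose balance (none leaves overhead): sucrose in fresh feed = sucrose in product, i.e. 1338×0.225 = (1−0.177)·F9·0.504.
F9 = 301.05/(0.504×0.823) = 725.79 lb/h.
Recycle F6 = 0.177×725.79 = 128.46 lb/h.
Combined feed F7 = 1338 + 128.46 = 1466.5 lb/h.
Overhead F14 = F7 − F9 = 1466.5 − 725.79 = 740.68 lb/h.

740.7 lb/h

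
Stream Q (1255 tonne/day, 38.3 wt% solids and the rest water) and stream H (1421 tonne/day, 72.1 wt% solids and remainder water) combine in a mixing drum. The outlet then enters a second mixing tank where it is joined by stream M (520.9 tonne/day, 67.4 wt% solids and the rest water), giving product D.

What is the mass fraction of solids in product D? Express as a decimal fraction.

0.5807

Overall, product flow = 3196.9 tonne/day.
solids in = 1255×0.383 + 1421×0.721 + 520.9×0.674 = 1856.3 tonne/day.
solids fraction in D = 0.5807.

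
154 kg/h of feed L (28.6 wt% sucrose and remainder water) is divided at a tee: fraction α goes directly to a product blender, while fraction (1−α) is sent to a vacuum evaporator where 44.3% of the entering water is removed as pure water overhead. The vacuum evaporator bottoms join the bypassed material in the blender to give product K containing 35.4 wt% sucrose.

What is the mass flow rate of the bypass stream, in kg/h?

All 154×0.286 = 44.044 kg/h of sucrose reaches K, so K = 44.044/0.354 = 124.42 kg/h and vapour = 29.582 kg/h.
The evaporator receives (1−α)·154 of feed at 0.714 water and removes 0.443 of that water:
0.443×0.714×(1−α)×154 = 29.582
(1−α) = 29.582/48.711 = 0.6073;  α = 0.3927.
Bypass flow = 0.3927×154 = 60.476 kg/h.

60.48 kg/h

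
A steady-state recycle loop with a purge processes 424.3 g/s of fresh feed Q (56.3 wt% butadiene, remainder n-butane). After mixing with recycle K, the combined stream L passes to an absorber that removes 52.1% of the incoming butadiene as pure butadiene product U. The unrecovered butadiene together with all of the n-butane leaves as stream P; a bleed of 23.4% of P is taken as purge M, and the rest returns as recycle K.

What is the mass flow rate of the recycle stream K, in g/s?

745.4 g/s

n-butane enters only via Q and leaves only via the purge: 424.3×0.437 = 0.234×(n-butane in P), and the absorber passes all n-butane, so n-butane in L = n-butane in P = 792.39 g/s.
butadiene in L: m_A = 424.3×0.563 + (1−0.234)·(1−0.521)·m_A, so m_A = 238.88/0.6331 = 377.33 g/s.
P = (1−0.521)×377.33 + 792.39 = 973.13 g/s.
Recycle K = (1−0.234)×973.13 = 745.42 g/s.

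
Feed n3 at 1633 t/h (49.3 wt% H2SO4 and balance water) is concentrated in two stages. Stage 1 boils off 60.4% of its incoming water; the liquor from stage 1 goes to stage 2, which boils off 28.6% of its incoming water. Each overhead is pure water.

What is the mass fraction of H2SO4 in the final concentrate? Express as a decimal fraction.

0.7747

water in feed = 1633×0.507 = 827.93 t/h.
After stage 1: water left = (1−0.604)×827.93 = 327.86; stream total = 1132.9 t/h.
After stage 2: water left = (1−0.286)×327.86 = 234.09; final concentrate = 1039.2 t/h.
H2SO4 fraction = 805.07/1039.2 = 0.7747.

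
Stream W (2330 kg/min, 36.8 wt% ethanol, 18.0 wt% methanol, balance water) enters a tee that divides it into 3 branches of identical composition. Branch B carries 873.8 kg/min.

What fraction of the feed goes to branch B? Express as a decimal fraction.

0.375

Fraction to B = 873.8/2330 = 0.3750.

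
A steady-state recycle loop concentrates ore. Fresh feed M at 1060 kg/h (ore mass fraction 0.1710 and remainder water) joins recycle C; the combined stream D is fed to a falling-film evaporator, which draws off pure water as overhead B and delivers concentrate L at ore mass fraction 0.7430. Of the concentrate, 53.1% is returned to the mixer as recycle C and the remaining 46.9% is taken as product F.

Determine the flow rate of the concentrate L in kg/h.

520.2 kg/h

Overall ore balance (none leaves overhead): ore in fresh feed = ore in product, i.e. 1060×0.171 = (1−0.531)·L·0.743.
L = 181.26/(0.743×0.469) = 520.16 kg/h.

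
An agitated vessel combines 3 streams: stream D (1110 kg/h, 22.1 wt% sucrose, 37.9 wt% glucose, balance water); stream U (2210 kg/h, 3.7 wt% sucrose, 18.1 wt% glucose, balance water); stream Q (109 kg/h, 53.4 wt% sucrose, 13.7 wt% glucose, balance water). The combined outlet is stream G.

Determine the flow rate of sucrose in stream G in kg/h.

sucrose out = sucrose in = 1110×0.221 + 2210×0.037 + 109×0.534 = 385.29 kg/h.

385.3 kg/h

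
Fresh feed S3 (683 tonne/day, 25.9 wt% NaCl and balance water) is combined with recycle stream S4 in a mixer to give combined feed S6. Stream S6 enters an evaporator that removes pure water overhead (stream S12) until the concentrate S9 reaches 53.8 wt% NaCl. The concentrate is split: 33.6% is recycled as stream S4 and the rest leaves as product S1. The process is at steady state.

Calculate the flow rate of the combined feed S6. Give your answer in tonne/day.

Overall NaCl balance (none leaves overhead): NaCl in fresh feed = NaCl in product, i.e. 683×0.259 = (1−0.336)·S9·0.538.
S9 = 176.9/(0.538×0.664) = 495.19 tonne/day.
Recycle S4 = 0.336×495.19 = 166.38 tonne/day.
Combined feed S6 = 683 + 166.38 = 849.38 tonne/day.

849.4 tonne/day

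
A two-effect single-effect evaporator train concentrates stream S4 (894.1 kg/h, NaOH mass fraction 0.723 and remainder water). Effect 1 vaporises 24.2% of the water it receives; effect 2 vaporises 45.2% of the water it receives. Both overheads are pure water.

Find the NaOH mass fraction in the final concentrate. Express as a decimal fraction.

0.863

water in feed = 894.1×0.277 = 247.67 kg/h.
After stage 1: water left = (1−0.242)×247.67 = 187.73; stream total = 834.16 kg/h.
After stage 2: water left = (1−0.452)×187.73 = 102.88; final concentrate = 749.31 kg/h.
NaOH fraction = 646.43/749.31 = 0.863.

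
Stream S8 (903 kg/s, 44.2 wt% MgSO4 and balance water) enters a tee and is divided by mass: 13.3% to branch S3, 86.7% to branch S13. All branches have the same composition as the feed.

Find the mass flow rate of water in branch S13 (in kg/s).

Branch S13 total = 0.867×903 = 782.9 kg/s.
water in S13 = 0.558×782.9 = 436.86 kg/s.

436.9 kg/s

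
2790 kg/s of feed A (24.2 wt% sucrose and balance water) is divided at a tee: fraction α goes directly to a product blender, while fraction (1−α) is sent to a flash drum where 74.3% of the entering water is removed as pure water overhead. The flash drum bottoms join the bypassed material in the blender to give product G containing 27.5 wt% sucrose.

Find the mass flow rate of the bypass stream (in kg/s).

2196 kg/s

All 2790×0.242 = 675.18 kg/s of sucrose reaches G, so G = 675.18/0.275 = 2455.2 kg/s and vapour = 334.8 kg/s.
The evaporator receives (1−α)·2790 of feed at 0.758 water and removes 0.743 of that water:
0.743×0.758×(1−α)×2790 = 334.8
(1−α) = 334.8/1571.3 = 0.2131;  α = 0.7869.
Bypass flow = 0.7869×2790 = 2195.5 kg/s.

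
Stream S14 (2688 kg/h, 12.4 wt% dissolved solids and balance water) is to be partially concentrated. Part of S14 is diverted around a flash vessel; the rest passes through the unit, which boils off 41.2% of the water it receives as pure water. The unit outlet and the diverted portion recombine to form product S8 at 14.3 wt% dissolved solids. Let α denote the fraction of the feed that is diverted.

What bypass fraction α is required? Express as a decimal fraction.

0.632

All 2688×0.124 = 333.31 kg/h of dissolved solids reaches S8, so S8 = 333.31/0.143 = 2330.9 kg/h and vapour = 357.15 kg/h.
The evaporator receives (1−α)·2688 of feed at 0.876 water and removes 0.412 of that water:
0.412×0.876×(1−α)×2688 = 357.15
(1−α) = 357.15/970.13 = 0.3681;  α = 0.6319.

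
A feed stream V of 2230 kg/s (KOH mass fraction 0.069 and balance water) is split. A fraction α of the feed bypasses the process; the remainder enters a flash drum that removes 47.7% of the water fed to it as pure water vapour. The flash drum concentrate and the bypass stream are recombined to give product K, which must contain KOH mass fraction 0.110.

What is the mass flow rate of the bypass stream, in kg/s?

358.3 kg/s

All 2230×0.069 = 153.87 kg/s of KOH reaches K, so K = 153.87/0.110 = 1398.8 kg/s and vapour = 831.18 kg/s.
The evaporator receives (1−α)·2230 of feed at 0.931 water and removes 0.477 of that water:
0.477×0.931×(1−α)×2230 = 831.18
(1−α) = 831.18/990.31 = 0.8393;  α = 0.1607.
Bypass flow = 0.1607×2230 = 358.34 kg/s.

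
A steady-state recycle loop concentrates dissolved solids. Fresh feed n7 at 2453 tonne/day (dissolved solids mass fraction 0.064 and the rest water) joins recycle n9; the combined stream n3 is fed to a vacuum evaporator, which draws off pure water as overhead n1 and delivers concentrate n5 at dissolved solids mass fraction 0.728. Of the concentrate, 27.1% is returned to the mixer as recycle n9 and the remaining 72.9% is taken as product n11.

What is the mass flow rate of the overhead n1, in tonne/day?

2237 tonne/day

Overall dissolved solids balance (none leaves overhead): dissolved solids in fresh feed = dissolved solids in product, i.e. 2453×0.064 = (1−0.271)·n5·0.728.
n5 = 156.99/(0.728×0.729) = 295.81 tonne/day.
Recycle n9 = 0.271×295.81 = 80.166 tonne/day.
Combined feed n3 = 2453 + 80.166 = 2533.2 tonne/day.
Overhead n1 = n3 − n5 = 2533.2 − 295.81 = 2237.4 tonne/day.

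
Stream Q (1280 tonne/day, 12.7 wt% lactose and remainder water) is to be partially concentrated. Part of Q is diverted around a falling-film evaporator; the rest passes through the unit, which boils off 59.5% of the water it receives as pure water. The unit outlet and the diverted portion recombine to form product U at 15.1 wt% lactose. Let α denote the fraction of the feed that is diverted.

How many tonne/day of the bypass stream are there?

All 1280×0.127 = 162.56 tonne/day of lactose reaches U, so U = 162.56/0.151 = 1076.6 tonne/day and vapour = 203.44 tonne/day.
The evaporator receives (1−α)·1280 of feed at 0.873 water and removes 0.595 of that water:
0.595×0.873×(1−α)×1280 = 203.44
(1−α) = 203.44/664.88 = 0.3060;  α = 0.6940.
Bypass flow = 0.6940×1280 = 888.34 tonne/day.

888.3 tonne/day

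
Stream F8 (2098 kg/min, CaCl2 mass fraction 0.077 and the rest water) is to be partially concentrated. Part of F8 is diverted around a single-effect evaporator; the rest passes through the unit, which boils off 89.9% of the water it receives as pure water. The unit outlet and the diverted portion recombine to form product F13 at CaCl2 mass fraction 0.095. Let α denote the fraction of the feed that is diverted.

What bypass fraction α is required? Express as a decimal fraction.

0.772

All 2098×0.077 = 161.55 kg/min of CaCl2 reaches F13, so F13 = 161.55/0.095 = 1700.5 kg/min and vapour = 397.52 kg/min.
The evaporator receives (1−α)·2098 of feed at 0.923 water and removes 0.899 of that water:
0.899×0.923×(1−α)×2098 = 397.52
(1−α) = 397.52/1740.9 = 0.2283;  α = 0.7717.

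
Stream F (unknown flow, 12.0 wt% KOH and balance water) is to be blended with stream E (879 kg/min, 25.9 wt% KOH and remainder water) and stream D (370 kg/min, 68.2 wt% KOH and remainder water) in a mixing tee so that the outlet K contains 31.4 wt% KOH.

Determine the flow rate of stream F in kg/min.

452.7 kg/min

Let F be the unknown flow. Total out = 1249 + F.
KOH balance: 480 + 0.120·F = 0.314·(1249 + F)
(0.120 − 0.314)·F = 0.314×1249 − 480 = -87.815
F = -87.815 / -0.194 = 452.65 kg/min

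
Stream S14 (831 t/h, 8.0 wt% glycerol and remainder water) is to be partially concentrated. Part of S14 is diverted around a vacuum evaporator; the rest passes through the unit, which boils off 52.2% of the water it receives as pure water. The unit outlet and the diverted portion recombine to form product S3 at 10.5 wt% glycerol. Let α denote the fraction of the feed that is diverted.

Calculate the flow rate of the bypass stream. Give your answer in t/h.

419 t/h

All 831×0.080 = 66.48 t/h of glycerol reaches S3, so S3 = 66.48/0.105 = 633.14 t/h and vapour = 197.86 t/h.
The evaporator receives (1−α)·831 of feed at 0.920 water and removes 0.522 of that water:
0.522×0.920×(1−α)×831 = 197.86
(1−α) = 197.86/399.08 = 0.4958;  α = 0.5042.
Bypass flow = 0.5042×831 = 419 t/h.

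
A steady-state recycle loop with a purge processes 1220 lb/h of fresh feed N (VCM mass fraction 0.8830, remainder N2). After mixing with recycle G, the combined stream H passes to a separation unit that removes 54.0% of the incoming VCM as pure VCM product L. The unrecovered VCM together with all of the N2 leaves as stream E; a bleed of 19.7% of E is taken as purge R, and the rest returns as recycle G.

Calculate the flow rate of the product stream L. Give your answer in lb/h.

VCM in H: m_A = 1220×0.883 + (1−0.197)·(1−0.540)·m_A, so m_A = 1077.3/0.6306 = 1708.3 lb/h.
Product L = 0.540×1708.3 = 922.46 lb/h.

922.5 lb/h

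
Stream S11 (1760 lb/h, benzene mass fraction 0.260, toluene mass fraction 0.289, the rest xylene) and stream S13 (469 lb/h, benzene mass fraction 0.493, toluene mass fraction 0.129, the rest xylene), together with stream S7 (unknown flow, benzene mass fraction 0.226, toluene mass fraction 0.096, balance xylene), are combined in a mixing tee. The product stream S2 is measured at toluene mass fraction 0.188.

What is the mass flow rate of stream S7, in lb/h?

1631 lb/h

Let S7 be the unknown flow. Total out = 2229 + S7.
toluene balance: 569.14 + 0.096·S7 = 0.188·(2229 + S7)
(0.096 − 0.188)·S7 = 0.188×2229 − 569.14 = -150.09
S7 = -150.09 / -0.092 = 1631.4 lb/h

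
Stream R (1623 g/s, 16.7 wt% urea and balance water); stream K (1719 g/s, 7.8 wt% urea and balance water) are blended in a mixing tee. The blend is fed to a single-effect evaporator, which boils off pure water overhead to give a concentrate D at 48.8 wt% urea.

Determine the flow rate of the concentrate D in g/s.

urea entering = 1623×0.167 + 1719×0.078 = 405.12 g/s.
All urea reports to D, so D = 405.12/0.488 = 830.17 g/s.

830.2 g/s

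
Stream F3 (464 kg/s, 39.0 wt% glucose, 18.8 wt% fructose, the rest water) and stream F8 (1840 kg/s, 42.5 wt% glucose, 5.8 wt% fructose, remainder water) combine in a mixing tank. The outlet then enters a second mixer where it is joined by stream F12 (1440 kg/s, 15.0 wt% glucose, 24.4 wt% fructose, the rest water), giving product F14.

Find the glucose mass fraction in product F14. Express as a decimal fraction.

0.315

Overall, product flow = 3744 kg/s.
glucose in = 464×0.390 + 1840×0.425 + 1440×0.150 = 1179 kg/s.
glucose fraction in F14 = 0.315.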